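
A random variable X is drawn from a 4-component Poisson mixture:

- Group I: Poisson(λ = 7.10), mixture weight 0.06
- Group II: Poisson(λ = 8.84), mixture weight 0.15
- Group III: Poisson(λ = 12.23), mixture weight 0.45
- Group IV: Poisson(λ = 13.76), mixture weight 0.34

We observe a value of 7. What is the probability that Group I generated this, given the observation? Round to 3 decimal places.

0.173

Posterior ∝ prior × likelihood, so P(k | x) ∝ w_k f_k(x); normalise over all components.
Component likelihoods at x = 7:
  f_I = e^(−7.10)·7.10^7/7! = 0.148897
  f_II = e^(−8.84)·8.84^7/7! = 0.121219
  f_III = e^(−12.23)·12.23^7/7! = 0.03964
  f_IV = e^(−13.76)·13.76^7/7! = 0.0195887
Weight by the priors:
  w_I·f_I = 0.06 × 0.148897 = 0.00893384
  w_II·f_II = 0.15 × 0.121219 = 0.0181829
  w_III·f_III = 0.45 × 0.03964 = 0.017838
  w_IV·f_IV = 0.34 × 0.0195887 = 0.00666017
Sum: 0.00893384 + 0.0181829 + 0.017838 + 0.00666017 = 0.0516149
So the posterior for Group I is 0.00893384 / 0.0516149 ≈ 0.173.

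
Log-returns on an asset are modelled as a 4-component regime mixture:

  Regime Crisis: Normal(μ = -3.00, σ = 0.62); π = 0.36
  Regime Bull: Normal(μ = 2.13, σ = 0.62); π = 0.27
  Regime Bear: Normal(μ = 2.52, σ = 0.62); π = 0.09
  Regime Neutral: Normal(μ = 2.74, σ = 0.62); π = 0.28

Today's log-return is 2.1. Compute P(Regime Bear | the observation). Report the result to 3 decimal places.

Posterior ∝ prior × likelihood, so P(k | x) ∝ w_k f_k(x); normalise over all components.
Component likelihoods at x = 2.1:
  L_Crisis = 1.30464e-15
  L_Bull = 0.642702
  L_Bear = 0.511529
  L_Neutral = 0.37769
Unnormalised posteriors:
  w_Crisis·L_Crisis = 0.36 × 1.30464e-15 = 4.69671e-16
  w_Bull·L_Bull = 0.27 × 0.642702 = 0.17353
  w_Bear·L_Bear = 0.09 × 0.511529 = 0.0460376
  w_Neutral·L_Neutral = 0.28 × 0.37769 = 0.105753
Marginal: 4.69671e-16 + 0.17353 + 0.0460376 + 0.105753 = 0.325321
So the posterior for Regime Bear is 0.0460376 / 0.325321 ≈ 0.142.

0.142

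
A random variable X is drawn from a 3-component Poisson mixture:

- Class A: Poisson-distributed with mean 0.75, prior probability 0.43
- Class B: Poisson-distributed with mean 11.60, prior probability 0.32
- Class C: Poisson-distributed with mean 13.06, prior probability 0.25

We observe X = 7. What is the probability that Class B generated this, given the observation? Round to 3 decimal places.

0.706

The responsibility of component k is π_k f_k(x) divided by Σ_j π_j f_j(x).
Component likelihoods at x = 7:
  f_A = e^(−0.75)·0.75^7/7! = 1.25106e-05
  f_B = e^(−11.60)·11.60^7/7! = 0.0513996
  f_C = e^(−13.06)·13.06^7/7! = 0.0273707
Multiply by the mixture weights:
  π_A·f_A = 0.43 × 1.25106e-05 = 5.37955e-06
  π_B·f_B = 0.32 × 0.0513996 = 0.0164479
  π_C·f_C = 0.25 × 0.0273707 = 0.00684267
Sum: 5.37955e-06 + 0.0164479 + 0.00684267 = 0.0232959
So the posterior for Class B is 0.0164479 / 0.0232959 ≈ 0.706.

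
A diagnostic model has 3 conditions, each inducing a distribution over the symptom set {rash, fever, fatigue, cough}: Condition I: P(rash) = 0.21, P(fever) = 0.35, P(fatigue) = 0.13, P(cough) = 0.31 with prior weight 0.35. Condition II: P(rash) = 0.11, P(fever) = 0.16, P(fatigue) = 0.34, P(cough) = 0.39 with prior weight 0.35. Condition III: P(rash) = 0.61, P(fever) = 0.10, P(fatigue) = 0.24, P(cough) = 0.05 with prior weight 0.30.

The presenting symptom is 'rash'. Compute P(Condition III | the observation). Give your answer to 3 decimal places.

0.620

Posterior ∝ prior × likelihood, so P(k | x) ∝ π_k f_k(x); normalise over all components.
Evaluate each component's likelihood at the observed value:
  L_I = P(rash | comp) = 0.21
  L_II = P(rash | comp) = 0.11
  L_III = P(rash | comp) = 0.61
Multiply by the mixture weights:
  π_I·L_I = 0.35 × 0.21 = 0.0735
  π_II·L_II = 0.35 × 0.11 = 0.0385
  π_III·L_III = 0.30 × 0.61 = 0.183
Sum: 0.0735 + 0.0385 + 0.183 = 0.295
P(Condition III | x) = 0.183 / 0.295 ≈ 0.620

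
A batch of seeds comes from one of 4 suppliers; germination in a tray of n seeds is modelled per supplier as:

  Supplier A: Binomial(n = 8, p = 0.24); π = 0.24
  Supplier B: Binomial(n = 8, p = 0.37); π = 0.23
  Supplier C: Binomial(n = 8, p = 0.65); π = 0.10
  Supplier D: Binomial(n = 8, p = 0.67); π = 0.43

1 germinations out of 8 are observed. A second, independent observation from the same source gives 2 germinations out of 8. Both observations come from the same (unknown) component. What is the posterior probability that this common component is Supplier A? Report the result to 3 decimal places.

0.765

The responsibility of component k is P(Z=k) f_k(x) divided by Σ_j P(Z=j) f_j(x).
Since both observations come from the same component, the likelihood for component k is f_k(x₁)·f_k(x₂).
  p_A = [C(8,1)·0.24^1·0.76^7 = 8·0.24·0.146452 = 0.281188] × [0.310786] = 0.0873893
  p_B = [C(8,1)·0.37^1·0.63^7 = 8·0.37·0.0393898 = 0.116594] × [0.239665] = 0.0279435
  p_C = [C(8,1)·0.65^1·0.35^7 = 8·0.65·0.000643393 = 0.00334564] × [0.0217467] = 7.27566e-05
  p_D = [C(8,1)·0.67^1·0.33^7 = 8·0.67·0.000426184 = 0.00228435] × [0.0162327] = 3.70812e-05
Multiply by the mixture weights:
  P(Z=A)·p_A = 0.24 × 0.0873893 = 0.0209734
  P(Z=B)·p_B = 0.23 × 0.0279435 = 0.006427
  P(Z=C)·p_C = 0.10 × 7.27566e-05 = 7.27566e-06
  P(Z=D)·p_D = 0.43 × 3.70812e-05 = 1.59449e-05
Marginal: 0.0209734 + 0.006427 + 7.27566e-06 + 1.59449e-05 = 0.0274237
So the posterior for Supplier A is 0.0209734 / 0.0274237 ≈ 0.765.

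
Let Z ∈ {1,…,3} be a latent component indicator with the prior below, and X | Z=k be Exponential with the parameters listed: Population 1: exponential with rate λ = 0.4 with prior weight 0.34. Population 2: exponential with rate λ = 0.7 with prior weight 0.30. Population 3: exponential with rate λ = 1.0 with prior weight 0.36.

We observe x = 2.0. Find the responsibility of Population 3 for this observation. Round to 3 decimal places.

Posterior ∝ prior × likelihood, so P(k | x) ∝ w_k f_k(x); normalise over all components.
Exponential densities:
  p_1 = 0.4·e^(−0.4·2.0) = 0.4·e^(−0.8000) = 0.179732
  p_2 = 0.7·e^(−0.7·2.0) = 0.7·e^(−1.4000) = 0.172618
  p_3 = 1.0·e^(−1.0·2.0) = 1.0·e^(−2.0000) = 0.135335
Unnormalised posteriors:
  w_1·p_1 = 0.34 × 0.179732 = 0.0611087
  w_2·p_2 = 0.30 × 0.172618 = 0.0517854
  w_3·p_3 = 0.36 × 0.135335 = 0.0487207
Normaliser: 0.0611087 + 0.0517854 + 0.0487207 = 0.161615
P(Population 3 | the observation) = 0.0487207 / 0.161615 ≈ 0.301

0.301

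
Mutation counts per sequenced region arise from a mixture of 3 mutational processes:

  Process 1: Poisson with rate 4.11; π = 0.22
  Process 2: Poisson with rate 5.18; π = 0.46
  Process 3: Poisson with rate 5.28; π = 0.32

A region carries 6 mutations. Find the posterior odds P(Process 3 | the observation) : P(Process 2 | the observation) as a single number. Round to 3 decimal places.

Only the two components matter; the odds are (P(Z=i) f_i(x)) / (P(Z=j) f_j(x)).
Component likelihoods at x = 6 mutations:
  L_1 = e^(−4.11)·4.11^6/6! = 0.109842
  L_2 = e^(−5.18)·5.18^6/6! = 0.151008
  L_3 = e^(−5.28)·5.28^6/6! = 0.153248
Posterior odds = (P(Z=3)·L_3) / (P(Z=2)·L_2) = (0.32·0.153248) / (0.46·0.151008) = 0.0490395 / 0.0694638 ≈ 0.706

0.706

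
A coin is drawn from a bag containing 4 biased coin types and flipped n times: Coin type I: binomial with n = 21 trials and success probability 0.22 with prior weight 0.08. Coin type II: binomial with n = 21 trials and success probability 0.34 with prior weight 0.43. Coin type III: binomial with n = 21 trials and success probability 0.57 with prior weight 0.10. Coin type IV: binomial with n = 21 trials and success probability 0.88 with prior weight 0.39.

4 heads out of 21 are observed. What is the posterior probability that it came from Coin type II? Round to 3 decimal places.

0.641

By Bayes' theorem, P(k | x) = w_k f_k(x) / Σ_j w_j f_j(x).
Binomial probabilities:
  p_I = 0.205288
  p_II = 0.0684269
  p_III = 0.000371131
  p_IV = 7.96299e-13
Prior × likelihood for each component:
  w_I·p_I = 0.08 × 0.205288 = 0.016423
  w_II·p_II = 0.43 × 0.0684269 = 0.0294236
  w_III·p_III = 0.10 × 0.000371131 = 3.71131e-05
  w_IV·p_IV = 0.39 × 7.96299e-13 = 3.10557e-13
Normaliser: 0.016423 + 0.0294236 + 3.71131e-05 + 3.10557e-13 = 0.0458837
Responsibility of Coin type II: 0.0294236 / 0.0458837 ≈ 0.641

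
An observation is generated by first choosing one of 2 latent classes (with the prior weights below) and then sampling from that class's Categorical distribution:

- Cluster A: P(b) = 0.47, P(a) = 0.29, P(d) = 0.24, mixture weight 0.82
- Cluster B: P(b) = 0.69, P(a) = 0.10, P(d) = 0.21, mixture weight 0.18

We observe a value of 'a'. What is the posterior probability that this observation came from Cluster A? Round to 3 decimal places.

The responsibility of component k is π_k f_k(x) divided by Σ_j π_j f_j(x).
Component likelihoods at x = 'a':
  f_A = P(a | comp) = 0.29
  f_B = P(a | comp) = 0.10
Prior × likelihood for each component:
  π_A·f_A = 0.82 × 0.29 = 0.2378
  π_B·f_B = 0.18 × 0.1 = 0.018
Denominator: 0.2378 + 0.018 = 0.2558
So the posterior for Cluster A is 0.2378 / 0.2558 ≈ 0.930.

0.930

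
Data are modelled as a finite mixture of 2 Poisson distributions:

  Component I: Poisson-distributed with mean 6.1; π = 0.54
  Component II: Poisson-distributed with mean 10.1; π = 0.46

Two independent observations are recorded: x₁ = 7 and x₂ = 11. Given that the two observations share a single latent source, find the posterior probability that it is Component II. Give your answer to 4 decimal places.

By Bayes' theorem, P(k | x) = π_k f_k(x) / Σ_j π_j f_j(x).
Since both observations come from the same component, the likelihood for component k is f_k(x₁)·f_k(x₂).
  L_I = [0.139856] × [0.0244498] = 0.00341946
  L_II = [0.0873866] × [0.114817] = 0.0100334
Prior × likelihood for each component:
  π_I·L_I = 0.54 × 0.00341946 = 0.00184651
  π_II·L_II = 0.46 × 0.0100334 = 0.00461538
Denominator: 0.00184651 + 0.00461538 = 0.00646189
Responsibility of Component II: 0.00461538 / 0.00646189 ≈ 0.7142

0.7142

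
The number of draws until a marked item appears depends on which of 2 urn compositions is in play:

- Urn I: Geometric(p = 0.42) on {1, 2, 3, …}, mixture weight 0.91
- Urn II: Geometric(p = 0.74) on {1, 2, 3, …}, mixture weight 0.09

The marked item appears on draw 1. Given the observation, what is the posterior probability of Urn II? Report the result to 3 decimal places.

0.148

Posterior ∝ prior × likelihood, so P(k | x) ∝ π_k f_k(x); normalise over all components.
Component likelihoods at x = 1:
  f_I = 0.42
  f_II = 0.74
Multiply by the mixture weights:
  π_I·f_I = 0.91 × 0.42 = 0.3822
  π_II·f_II = 0.09 × 0.74 = 0.0666
Denominator: 0.3822 + 0.0666 = 0.4488
P(Urn II | x) ≈ 0.148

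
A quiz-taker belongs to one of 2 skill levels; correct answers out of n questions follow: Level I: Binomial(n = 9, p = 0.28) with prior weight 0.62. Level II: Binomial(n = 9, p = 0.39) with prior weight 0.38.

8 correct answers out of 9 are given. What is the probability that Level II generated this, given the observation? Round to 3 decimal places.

By Bayes' theorem, P(k | x) = π_k f_k(x) / Σ_j π_j f_j(x).
Component likelihoods at x = 8 correct answers out of 9:
  L_I = C(9,8)·0.28^8·0.72^1 = 9·3.77802e-05·0.72 = 0.000244816
  L_II = C(9,8)·0.39^8·0.61^1 = 9·0.000535201·0.61 = 0.00293825
Prior × likelihood for each component:
  π_I·L_I = 0.62 × 0.000244816 = 0.000151786
  π_II·L_II = 0.38 × 0.00293825 = 0.00111654
Evidence: 0.000151786 + 0.00111654 = 0.00126832
Responsibility of Level II: 0.00111654 / 0.00126832 ≈ 0.880

0.880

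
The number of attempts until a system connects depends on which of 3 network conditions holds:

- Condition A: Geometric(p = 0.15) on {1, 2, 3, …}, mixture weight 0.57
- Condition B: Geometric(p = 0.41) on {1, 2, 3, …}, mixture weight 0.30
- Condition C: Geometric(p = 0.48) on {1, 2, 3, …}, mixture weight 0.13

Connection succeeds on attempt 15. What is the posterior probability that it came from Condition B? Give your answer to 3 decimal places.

0.009

The responsibility of component k is π_k f_k(x) divided by Σ_j π_j f_j(x).
Component likelihoods at x = 15:
  p_A = 0.15·(1−0.15)^14 = 0.15·0.10277 = 0.0154155
  p_B = 0.41·(1−0.41)^14 = 0.41·0.000619339 = 0.000253929
  p_C = 0.48·(1−0.48)^14 = 0.48·0.000105693 = 5.07327e-05
Unnormalised posteriors:
  π_A·p_A = 0.57 × 0.0154155 = 0.00878681
  π_B·p_B = 0.30 × 0.000253929 = 7.61787e-05
  π_C·p_C = 0.13 × 5.07327e-05 = 6.59525e-06
Marginal: 0.00878681 + 7.61787e-05 + 6.59525e-06 = 0.00886958
Responsibility of Condition B: 7.61787e-05 / 0.00886958 ≈ 0.009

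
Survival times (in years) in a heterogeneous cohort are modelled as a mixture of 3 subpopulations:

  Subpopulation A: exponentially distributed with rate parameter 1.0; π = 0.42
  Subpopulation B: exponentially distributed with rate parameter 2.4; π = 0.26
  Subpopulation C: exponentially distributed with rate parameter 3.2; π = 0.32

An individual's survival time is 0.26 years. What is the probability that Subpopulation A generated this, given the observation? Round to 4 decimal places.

0.2934

Apply Bayes' rule: the posterior for each component is proportional to its prior times its likelihood at x.
Exponential densities:
  L_A = 0.771052
  L_B = 1.28591
  L_C = 1.39257
Prior × likelihood for each component:
  P(Z=A)·L_A = 0.42 × 0.771052 = 0.323842
  P(Z=B)·L_B = 0.26 × 1.28591 = 0.334337
  P(Z=C)·L_C = 0.32 × 1.39257 = 0.445622
Denominator: 0.323842 + 0.334337 + 0.445622 = 1.1038
Responsibility of Subpopulation A: 0.323842 / 1.1038 ≈ 0.2934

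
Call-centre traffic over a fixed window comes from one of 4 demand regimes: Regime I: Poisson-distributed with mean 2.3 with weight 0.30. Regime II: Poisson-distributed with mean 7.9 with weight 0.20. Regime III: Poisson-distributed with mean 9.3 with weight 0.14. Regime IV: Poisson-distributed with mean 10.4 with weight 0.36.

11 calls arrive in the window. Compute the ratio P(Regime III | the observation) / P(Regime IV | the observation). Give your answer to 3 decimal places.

The posterior odds equal the prior odds times the likelihood ratio: (P(Z=i)/P(Z=j))·(f_i(x)/f_j(x)).
Evaluate each component's likelihood at the observed value:
  p_I = e^(−2.3)·2.3^11/11! = 2.39317e-05
  p_II = e^(−7.9)·7.9^11/11! = 0.069473
  p_III = e^(−9.3)·9.3^11/11! = 0.10309
  p_IV = e^(−10.4)·10.4^11/11! = 0.117368
0.0144326 / 0.0422524 ≈ 0.342

0.342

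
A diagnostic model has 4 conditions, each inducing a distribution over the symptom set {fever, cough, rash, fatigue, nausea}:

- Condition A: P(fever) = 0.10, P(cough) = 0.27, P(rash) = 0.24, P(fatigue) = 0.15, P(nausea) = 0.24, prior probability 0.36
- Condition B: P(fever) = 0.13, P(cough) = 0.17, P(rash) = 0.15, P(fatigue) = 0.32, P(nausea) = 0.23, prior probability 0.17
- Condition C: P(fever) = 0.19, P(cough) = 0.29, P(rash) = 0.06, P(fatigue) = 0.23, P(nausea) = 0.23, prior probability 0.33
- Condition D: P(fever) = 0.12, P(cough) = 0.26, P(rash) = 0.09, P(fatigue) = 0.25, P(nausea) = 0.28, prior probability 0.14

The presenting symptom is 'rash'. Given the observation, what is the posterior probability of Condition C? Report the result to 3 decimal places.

0.137

By Bayes' theorem, P(k | x) = π_k f_k(x) / Σ_j π_j f_j(x).
Categorical probabilities:
  p_A = P(rash | comp) = 0.24
  p_B = P(rash | comp) = 0.15
  p_C = P(rash | comp) = 0.06
  p_D = P(rash | comp) = 0.09
Weight by the priors:
  π_A·p_A = 0.36 × 0.24 = 0.0864
  π_B·p_B = 0.17 × 0.15 = 0.0255
  π_C·p_C = 0.33 × 0.06 = 0.0198
  π_D·p_D = 0.14 × 0.09 = 0.0126
Normaliser: 0.0864 + 0.0255 + 0.0198 + 0.0126 = 0.1443
P(Condition C | x) = 0.0198 / 0.1443 ≈ 0.137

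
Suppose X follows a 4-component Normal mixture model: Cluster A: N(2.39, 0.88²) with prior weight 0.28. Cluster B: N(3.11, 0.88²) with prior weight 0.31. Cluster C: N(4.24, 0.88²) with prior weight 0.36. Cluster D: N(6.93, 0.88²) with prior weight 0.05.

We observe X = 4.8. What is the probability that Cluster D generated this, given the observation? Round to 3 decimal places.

0.008

P(component k | x) = P(Z=k)·f_k(x) / marginal(x), where marginal(x) = Σ_j P(Z=j)·f_j(x).
Evaluate each component's likelihood at the observed value:
  p_A = (1/(0.88·√(2π)))·exp(−(4.8−2.39)²/(2·0.88²)) = 0.453344·exp(-3.75006) = 0.0106609
  p_B = (1/(0.88·√(2π)))·exp(−(4.8−3.11)²/(2·0.88²)) = 0.453344·exp(-1.84407) = 0.0717062
  p_C = (1/(0.88·√(2π)))·exp(−(4.8−4.24)²/(2·0.88²)) = 0.453344·exp(-0.20248) = 0.370247
  p_D = (1/(0.88·√(2π)))·exp(−(4.8−6.93)²/(2·0.88²)) = 0.453344·exp(-2.92930) = 0.0242241
Unnormalised posteriors:
  P(Z=A)·p_A = 0.28 × 0.0106609 = 0.00298506
  P(Z=B)·p_B = 0.31 × 0.0717062 = 0.0222289
  P(Z=C)·p_C = 0.36 × 0.370247 = 0.133289
  P(Z=D)·p_D = 0.05 × 0.0242241 = 0.00121121
Normaliser: 0.00298506 + 0.0222289 + 0.133289 + 0.00121121 = 0.159714
P(Cluster D | data) = 0.00121121 / 0.159714 ≈ 0.008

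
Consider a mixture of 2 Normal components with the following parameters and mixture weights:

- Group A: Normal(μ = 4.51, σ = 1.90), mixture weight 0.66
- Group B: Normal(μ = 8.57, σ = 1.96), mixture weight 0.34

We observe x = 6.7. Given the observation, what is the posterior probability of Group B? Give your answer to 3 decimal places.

P(component k | x) = P(Z=k)·f_k(x) / marginal(x), where marginal(x) = Σ_j P(Z=j)·f_j(x).
Evaluate each component's likelihood at the observed value:
  L_A = 0.10806
  L_B = 0.129119
Prior × likelihood for each component:
  P(Z=A)·L_A = 0.66 × 0.10806 = 0.0713193
  P(Z=B)·L_B = 0.34 × 0.129119 = 0.0439005
Sum: 0.0713193 + 0.0439005 = 0.11522
So the posterior for Group B is 0.0439005 / 0.11522 ≈ 0.381.

0.381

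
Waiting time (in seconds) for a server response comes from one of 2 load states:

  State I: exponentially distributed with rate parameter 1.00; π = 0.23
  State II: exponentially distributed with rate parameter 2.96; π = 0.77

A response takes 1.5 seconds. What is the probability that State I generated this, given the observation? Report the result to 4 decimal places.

P(component k | x) = w_k·f_k(x) / marginal(x), where marginal(x) = Σ_j w_j·f_j(x).
Evaluate each component's likelihood at the observed value:
  L_I = 0.22313
  L_II = 0.034916
Unnormalised posteriors:
  w_I·L_I = 0.23 × 0.22313 = 0.0513199
  w_II·L_II = 0.77 × 0.034916 = 0.0268853
Marginal: 0.0513199 + 0.0268853 = 0.0782052
So the posterior for State I is 0.0513199 / 0.0782052 ≈ 0.6562.

0.6562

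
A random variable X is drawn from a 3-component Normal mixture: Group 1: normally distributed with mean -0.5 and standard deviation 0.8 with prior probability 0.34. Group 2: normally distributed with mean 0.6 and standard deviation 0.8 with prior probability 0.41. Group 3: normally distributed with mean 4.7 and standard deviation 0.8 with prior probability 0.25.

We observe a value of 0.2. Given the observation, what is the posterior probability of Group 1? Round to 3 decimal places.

The responsibility of component k is w_k f_k(x) divided by Σ_j w_j f_j(x).
Evaluate each component's likelihood at the observed value:
  p_1 = (1/(0.8·√(2π)))·exp(−(0.2−-0.5)²/(2·0.8²)) = 0.498678·exp(-0.38281) = 0.340069
  p_2 = (1/(0.8·√(2π)))·exp(−(0.2−0.6)²/(2·0.8²)) = 0.498678·exp(-0.12500) = 0.440082
  p_3 = (1/(0.8·√(2π)))·exp(−(0.2−4.7)²/(2·0.8²)) = 0.498678·exp(-15.82031) = 6.71654e-08
Multiply by the mixture weights:
  w_1·p_1 = 0.34 × 0.340069 = 0.115623
  w_2·p_2 = 0.41 × 0.440082 = 0.180433
  w_3·p_3 = 0.25 × 6.71654e-08 = 1.67914e-08
Denominator: 0.115623 + 0.180433 + 1.67914e-08 = 0.296057
P(Group 1 | data) = 0.115623 / 0.296057 ≈ 0.391

0.391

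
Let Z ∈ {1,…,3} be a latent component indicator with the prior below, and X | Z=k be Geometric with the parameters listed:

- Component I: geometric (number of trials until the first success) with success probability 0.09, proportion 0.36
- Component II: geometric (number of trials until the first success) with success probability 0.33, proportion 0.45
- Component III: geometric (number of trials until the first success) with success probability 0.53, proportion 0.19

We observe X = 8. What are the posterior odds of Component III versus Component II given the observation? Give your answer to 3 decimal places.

0.057

The posterior odds equal the prior odds times the likelihood ratio: (w_i/w_j)·(f_i(x)/f_j(x)).
Geometric probabilities:
  L_I = 0.09·(1−0.09)^7 = 0.09·0.516761 = 0.0465085
  L_II = 0.33·(1−0.33)^7 = 0.33·0.0606071 = 0.0200003
  L_III = 0.53·(1−0.53)^7 = 0.53·0.00506623 = 0.0026851
0.000510169 / 0.00900016 ≈ 0.057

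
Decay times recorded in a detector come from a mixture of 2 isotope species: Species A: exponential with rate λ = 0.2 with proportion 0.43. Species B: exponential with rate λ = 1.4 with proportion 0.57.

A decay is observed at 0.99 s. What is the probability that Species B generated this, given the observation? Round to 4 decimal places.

Apply Bayes' rule: the posterior for each component is proportional to its prior times its likelihood at x.
Component likelihoods at x = 0.99 s:
  L_A = 0.2·e^(−0.2·0.99) = 0.2·e^(−0.1980) = 0.164074
  L_B = 1.4·e^(−1.4·0.99) = 1.4·e^(−1.3860) = 0.350103
Prior × likelihood for each component:
  π_A·L_A = 0.43 × 0.164074 = 0.0705518
  π_B·L_B = 0.57 × 0.350103 = 0.199559
Evidence: 0.0705518 + 0.199559 = 0.270111
So the posterior for Species B is 0.199559 / 0.270111 ≈ 0.7388.

0.7388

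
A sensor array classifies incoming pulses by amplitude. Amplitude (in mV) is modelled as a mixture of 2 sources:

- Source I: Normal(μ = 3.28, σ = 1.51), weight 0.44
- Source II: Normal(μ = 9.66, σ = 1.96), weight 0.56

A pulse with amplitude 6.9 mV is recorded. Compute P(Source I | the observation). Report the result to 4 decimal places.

0.1344

Posterior ∝ prior × likelihood, so P(k | x) ∝ P(Z=k) f_k(x); normalise over all components.
Normal densities:
  p_I = 0.0149254
  p_II = 0.075521
Unnormalised posteriors:
  P(Z=I)·p_I = 0.44 × 0.0149254 = 0.00656715
  P(Z=II)·p_II = 0.56 × 0.075521 = 0.0422917
Marginal: 0.00656715 + 0.0422917 = 0.0488589
P(Source I | the observation) = 0.00656715 / 0.0488589 ≈ 0.1344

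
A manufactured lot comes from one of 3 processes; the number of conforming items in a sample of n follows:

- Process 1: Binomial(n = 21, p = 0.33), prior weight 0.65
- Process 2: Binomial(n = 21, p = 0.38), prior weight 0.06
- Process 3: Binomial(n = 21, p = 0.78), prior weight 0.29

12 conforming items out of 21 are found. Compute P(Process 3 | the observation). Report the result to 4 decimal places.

By Bayes' theorem, P(k | x) = π_k f_k(x) / Σ_j π_j f_j(x).
Binomial probabilities:
  L_1 = C(21,12)·0.33^12·0.67^9 = 293930·1.66789e-06·0.0272065 = 0.0133378
  L_2 = C(21,12)·0.38^12·0.62^9 = 293930·9.06574e-06·0.0135371 = 0.0360722
  L_3 = C(21,12)·0.78^12·0.22^9 = 293930·0.0507149·1.20727e-06 = 0.0179963
Multiply by the mixture weights:
  π_1·L_1 = 0.65 × 0.0133378 = 0.00866957
  π_2·L_2 = 0.06 × 0.0360722 = 0.00216433
  π_3·L_3 = 0.29 × 0.0179963 = 0.00521893
Evidence: 0.00866957 + 0.00216433 + 0.00521893 = 0.0160528
So the posterior for Process 3 is 0.00521893 / 0.0160528 ≈ 0.3251.

0.3251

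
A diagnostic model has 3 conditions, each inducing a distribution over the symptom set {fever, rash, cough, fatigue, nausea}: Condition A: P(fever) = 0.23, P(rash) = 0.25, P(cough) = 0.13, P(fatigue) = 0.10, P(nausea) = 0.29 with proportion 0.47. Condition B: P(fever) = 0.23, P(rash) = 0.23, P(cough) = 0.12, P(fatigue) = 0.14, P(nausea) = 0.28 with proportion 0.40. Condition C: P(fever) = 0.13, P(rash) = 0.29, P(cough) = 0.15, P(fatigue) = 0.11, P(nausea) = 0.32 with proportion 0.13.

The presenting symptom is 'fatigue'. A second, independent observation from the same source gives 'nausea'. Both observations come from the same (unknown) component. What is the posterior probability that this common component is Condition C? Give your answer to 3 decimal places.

0.135

Posterior ∝ prior × likelihood, so P(k | x) ∝ w_k f_k(x); normalise over all components.
Since both observations come from the same component, the likelihood for component k is f_k(x₁)·f_k(x₂).
  p_A = [P(fatigue | comp) = 0.10] × [0.29] = 0.029
  p_B = [P(fatigue | comp) = 0.14] × [0.28] = 0.0392
  p_C = [P(fatigue | comp) = 0.11] × [0.32] = 0.0352
Unnormalised posteriors:
  w_A·p_A = 0.47 × 0.029 = 0.01363
  w_B·p_B = 0.40 × 0.0392 = 0.01568
  w_C·p_C = 0.13 × 0.0352 = 0.004576
Evidence: 0.01363 + 0.01568 + 0.004576 = 0.033886
P(Condition C | x₁, x₂) ≈ 0.135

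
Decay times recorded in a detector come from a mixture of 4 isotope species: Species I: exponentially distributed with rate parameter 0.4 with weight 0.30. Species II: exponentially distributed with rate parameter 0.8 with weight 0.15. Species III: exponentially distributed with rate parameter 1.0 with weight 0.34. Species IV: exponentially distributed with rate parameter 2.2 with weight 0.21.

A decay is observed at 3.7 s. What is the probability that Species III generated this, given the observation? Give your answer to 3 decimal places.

Posterior ∝ prior × likelihood, so P(k | x) ∝ w_k f_k(x); normalise over all components.
Exponential densities:
  L_I = 0.4·e^(−0.4·3.7) = 0.4·e^(−1.4800) = 0.0910551
  L_II = 0.8·e^(−0.8·3.7) = 0.8·e^(−2.9600) = 0.0414551
  L_III = 1.0·e^(−1.0·3.7) = 1.0·e^(−3.7000) = 0.0247235
  L_IV = 2.2·e^(−2.2·3.7) = 2.2·e^(−8.1400) = 0.000641602
Multiply by the mixture weights:
  w_I·L_I = 0.30 × 0.0910551 = 0.0273165
  w_II·L_II = 0.15 × 0.0414551 = 0.00621827
  w_III·L_III = 0.34 × 0.0247235 = 0.008406
  w_IV·L_IV = 0.21 × 0.000641602 = 0.000134736
Normaliser: 0.0273165 + 0.00621827 + 0.008406 + 0.000134736 = 0.0420755
Responsibility of Species III: 0.008406 / 0.0420755 ≈ 0.200

0.200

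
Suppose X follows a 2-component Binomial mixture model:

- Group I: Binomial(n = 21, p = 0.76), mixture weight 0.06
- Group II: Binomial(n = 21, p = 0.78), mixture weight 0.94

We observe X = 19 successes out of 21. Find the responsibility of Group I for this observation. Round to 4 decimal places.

0.0443

Posterior ∝ prior × likelihood, so P(k | x) ∝ π_k f_k(x); normalise over all components.
Evaluate each component's likelihood at the observed value:
  f_I = C(21,19)·0.76^19·0.24^2 = 210·0.00543824·0.0576 = 0.0657809
  f_II = C(21,19)·0.78^19·0.22^2 = 210·0.00890835·0.0484 = 0.0905445
Unnormalised posteriors:
  π_I·f_I = 0.06 × 0.0657809 = 0.00394686
  π_II·f_II = 0.94 × 0.0905445 = 0.0851118
Sum: 0.00394686 + 0.0851118 = 0.0890587
P(Group I | x) ≈ 0.0443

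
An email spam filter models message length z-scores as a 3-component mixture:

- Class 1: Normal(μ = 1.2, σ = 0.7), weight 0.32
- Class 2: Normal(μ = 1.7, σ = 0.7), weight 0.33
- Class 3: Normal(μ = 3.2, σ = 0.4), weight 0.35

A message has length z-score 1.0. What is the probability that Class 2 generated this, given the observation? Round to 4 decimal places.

Posterior ∝ prior × likelihood, so P(k | x) ∝ P(Z=k) f_k(x); normalise over all components.
Component likelihoods at x = 1.0:
  p_1 = 0.547124
  p_2 = 0.345672
  p_3 = 2.69244e-07
Unnormalised posteriors:
  P(Z=1)·p_1 = 0.32 × 0.547124 = 0.17508
  P(Z=2)·p_2 = 0.33 × 0.345672 = 0.114072
  P(Z=3)·p_3 = 0.35 × 2.69244e-07 = 9.42354e-08
Normaliser: 0.17508 + 0.114072 + 9.42354e-08 = 0.289152
P(Class 2 | 1.0) = 0.114072 / 0.289152 ≈ 0.3945

0.3945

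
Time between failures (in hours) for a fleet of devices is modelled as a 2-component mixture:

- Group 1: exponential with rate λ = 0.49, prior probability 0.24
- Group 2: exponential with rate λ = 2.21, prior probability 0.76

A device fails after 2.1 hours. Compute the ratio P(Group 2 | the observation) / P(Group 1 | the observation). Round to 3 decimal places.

0.386

Posterior odds = (π_i f_i(x)) / (π_j f_j(x)); the normalising sum cancels.
Component likelihoods at x = 2.1 hours:
  p_1 = 0.49·e^(−0.49·2.1) = 0.49·e^(−1.0290) = 0.175108
  p_2 = 2.21·e^(−2.21·2.1) = 2.21·e^(−4.6410) = 0.0213222
Odds = (0.76/0.24) × (0.0213222/0.175108) = 3.16667 × 0.121766 ≈ 0.386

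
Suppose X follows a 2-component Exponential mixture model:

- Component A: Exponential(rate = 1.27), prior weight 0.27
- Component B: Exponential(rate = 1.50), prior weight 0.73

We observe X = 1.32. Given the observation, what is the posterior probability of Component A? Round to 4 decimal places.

0.2979

Apply Bayes' rule: the posterior for each component is proportional to its prior times its likelihood at x.
Evaluate each component's likelihood at the observed value:
  f_A = 1.27·e^(−1.27·1.32) = 1.27·e^(−1.6764) = 0.237549
  f_B = 1.50·e^(−1.50·1.32) = 1.50·e^(−1.9800) = 0.207104
Unnormalised posteriors:
  π_A·f_A = 0.27 × 0.237549 = 0.0641381
  π_B·f_B = 0.73 × 0.207104 = 0.151186
Normaliser: 0.0641381 + 0.151186 = 0.215324
P(Component A | the observation) = 0.0641381 / 0.215324 ≈ 0.2979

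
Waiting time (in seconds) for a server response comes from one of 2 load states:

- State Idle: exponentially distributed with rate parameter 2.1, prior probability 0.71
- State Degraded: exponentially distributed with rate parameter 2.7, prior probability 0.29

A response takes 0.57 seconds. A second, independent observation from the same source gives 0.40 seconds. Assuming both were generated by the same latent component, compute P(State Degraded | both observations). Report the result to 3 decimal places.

0.274

Apply Bayes' rule: the posterior for each component is proportional to its prior times its likelihood at x.
Since both observations come from the same component, the likelihood for component k is f_k(x₁)·f_k(x₂).
  L_Idle = [2.1·e^(−2.1·0.57) = 2.1·e^(−1.1970) = 0.634408] × [0.906592] = 0.575149
  L_Degraded = [2.7·e^(−2.7·0.57) = 2.7·e^(−1.5390) = 0.579408] × [0.916908] = 0.531264
Unnormalised posteriors:
  π_Idle·L_Idle = 0.71 × 0.575149 = 0.408356
  π_Degraded·L_Degraded = 0.29 × 0.531264 = 0.154067
Marginal: 0.408356 + 0.154067 = 0.562423
So the posterior for State Degraded is 0.154067 / 0.562423 ≈ 0.274.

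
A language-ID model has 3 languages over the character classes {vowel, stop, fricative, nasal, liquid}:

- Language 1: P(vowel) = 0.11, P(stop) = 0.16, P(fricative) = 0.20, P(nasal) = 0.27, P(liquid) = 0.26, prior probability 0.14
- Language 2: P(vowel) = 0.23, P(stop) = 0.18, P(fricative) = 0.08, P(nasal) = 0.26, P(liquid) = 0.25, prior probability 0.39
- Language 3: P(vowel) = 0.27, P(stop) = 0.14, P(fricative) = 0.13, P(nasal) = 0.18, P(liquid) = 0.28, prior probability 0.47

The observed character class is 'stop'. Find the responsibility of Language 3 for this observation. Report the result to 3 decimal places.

By Bayes' theorem, P(k | x) = π_k f_k(x) / Σ_j π_j f_j(x).
Categorical probabilities:
  L_1 = P(stop | comp) = 0.16
  L_2 = P(stop | comp) = 0.18
  L_3 = P(stop | comp) = 0.14
Multiply by the mixture weights:
  π_1·L_1 = 0.14 × 0.16 = 0.0224
  π_2·L_2 = 0.39 × 0.18 = 0.0702
  π_3·L_3 = 0.47 × 0.14 = 0.0658
Normaliser: 0.0224 + 0.0702 + 0.0658 = 0.1584
P(Language 3 | 'stop') = 0.0658 / 0.1584 ≈ 0.415

0.415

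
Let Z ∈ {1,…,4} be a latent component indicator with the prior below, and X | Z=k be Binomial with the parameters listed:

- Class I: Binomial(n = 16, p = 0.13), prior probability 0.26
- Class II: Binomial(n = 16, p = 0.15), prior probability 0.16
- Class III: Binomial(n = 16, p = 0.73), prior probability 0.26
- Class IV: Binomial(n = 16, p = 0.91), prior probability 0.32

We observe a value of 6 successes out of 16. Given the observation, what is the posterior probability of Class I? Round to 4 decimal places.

P(component k | x) = w_k·f_k(x) / marginal(x), where marginal(x) = Σ_j w_j·f_j(x).
Binomial probabilities:
  p_I = C(16,6)·0.13^6·0.87^10 = 8008·4.82681e-06·0.248423 = 0.00960233
  p_II = C(16,6)·0.15^6·0.85^10 = 8008·1.13906e-05·0.196874 = 0.0179581
  p_III = C(16,6)·0.73^6·0.27^10 = 8008·0.151334·2.05891e-06 = 0.00249516
  p_IV = C(16,6)·0.91^6·0.09^10 = 8008·0.567869·3.48678e-11 = 1.58561e-07
Prior × likelihood for each component:
  w_I·p_I = 0.26 × 0.00960233 = 0.00249661
  w_II·p_II = 0.16 × 0.0179581 = 0.0028733
  w_III·p_III = 0.26 × 0.00249516 = 0.000648742
  w_IV·p_IV = 0.32 × 1.58561e-07 = 5.07397e-08
Evidence: 0.00249661 + 0.0028733 + 0.000648742 + 5.07397e-08 = 0.0060187
So the posterior for Class I is 0.00249661 / 0.0060187 ≈ 0.4148.

0.4148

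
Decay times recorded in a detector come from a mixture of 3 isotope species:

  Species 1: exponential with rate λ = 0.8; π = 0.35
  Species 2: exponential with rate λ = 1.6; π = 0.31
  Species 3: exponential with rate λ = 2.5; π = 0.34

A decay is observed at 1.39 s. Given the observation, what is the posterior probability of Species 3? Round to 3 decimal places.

0.153

The responsibility of component k is P(Z=k) f_k(x) divided by Σ_j P(Z=j) f_j(x).
Evaluate each component's likelihood at the observed value:
  p_1 = 0.8·e^(−0.8·1.39) = 0.8·e^(−1.1120) = 0.26312
  p_2 = 1.6·e^(−1.6·1.39) = 1.6·e^(−2.2240) = 0.173081
  p_3 = 2.5·e^(−2.5·1.39) = 2.5·e^(−3.4750) = 0.0774046
Prior × likelihood for each component:
  P(Z=1)·p_1 = 0.35 × 0.26312 = 0.0920921
  P(Z=2)·p_2 = 0.31 × 0.173081 = 0.0536551
  P(Z=3)·p_3 = 0.34 × 0.0774046 = 0.0263176
Marginal: 0.0920921 + 0.0536551 + 0.0263176 = 0.172065
Responsibility of Species 3: 0.0263176 / 0.172065 ≈ 0.153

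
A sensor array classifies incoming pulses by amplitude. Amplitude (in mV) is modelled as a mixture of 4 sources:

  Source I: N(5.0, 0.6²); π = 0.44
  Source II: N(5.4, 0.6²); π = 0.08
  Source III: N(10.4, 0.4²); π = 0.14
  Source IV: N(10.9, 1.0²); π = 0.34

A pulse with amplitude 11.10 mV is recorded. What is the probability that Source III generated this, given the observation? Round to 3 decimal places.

0.185

P(component k | x) = π_k·f_k(x) / marginal(x), where marginal(x) = Σ_j π_j·f_j(x).
Evaluate each component's likelihood at the observed value:
  f_I = (1/(0.6·√(2π)))·exp(−(11.10−5.0)²/(2·0.6²)) = 0.664904·exp(-51.68056) = 2.38879e-23
  f_II = (1/(0.6·√(2π)))·exp(−(11.10−5.4)²/(2·0.6²)) = 0.664904·exp(-45.12500) = 1.67966e-20
  f_III = (1/(0.4·√(2π)))·exp(−(11.10−10.4)²/(2·0.4²)) = 0.997356·exp(-1.53125) = 0.215693
  f_IV = (1/(1.0·√(2π)))·exp(−(11.10−10.9)²/(2·1.0²)) = 0.398942·exp(-0.02000) = 0.391043
Unnormalised posteriors:
  π_I·f_I = 0.44 × 2.38879e-23 = 1.05107e-23
  π_II·f_II = 0.08 × 1.67966e-20 = 1.34372e-21
  π_III·f_III = 0.14 × 0.215693 = 0.0301971
  π_IV·f_IV = 0.34 × 0.391043 = 0.132955
Sum: 1.05107e-23 + 1.34372e-21 + 0.0301971 + 0.132955 = 0.163152
P(Source III | the observation) = 0.0301971 / 0.163152 ≈ 0.185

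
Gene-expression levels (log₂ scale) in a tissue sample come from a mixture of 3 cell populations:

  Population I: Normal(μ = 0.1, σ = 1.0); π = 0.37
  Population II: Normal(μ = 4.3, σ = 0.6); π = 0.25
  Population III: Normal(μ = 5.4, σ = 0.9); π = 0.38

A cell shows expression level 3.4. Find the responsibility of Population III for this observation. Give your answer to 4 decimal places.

0.2071

Apply Bayes' rule: the posterior for each component is proportional to its prior times its likelihood at x.
Evaluate each component's likelihood at the observed value:
  L_I = (1/(1.0·√(2π)))·exp(−(3.4−0.1)²/(2·1.0²)) = 0.398942·exp(-5.44500) = 0.00172257
  L_II = (1/(0.6·√(2π)))·exp(−(3.4−4.3)²/(2·0.6²)) = 0.664904·exp(-1.12500) = 0.215863
  L_III = (1/(0.9·√(2π)))·exp(−(3.4−5.4)²/(2·0.9²)) = 0.443269·exp(-2.46914) = 0.0375263
Multiply by the mixture weights:
  P(Z=I)·L_I = 0.37 × 0.00172257 = 0.000637351
  P(Z=II)·L_II = 0.25 × 0.215863 = 0.0539657
  P(Z=III)·L_III = 0.38 × 0.0375263 = 0.01426
Denominator: 0.000637351 + 0.0539657 + 0.01426 = 0.068863
P(Population III | the observation) ≈ 0.2071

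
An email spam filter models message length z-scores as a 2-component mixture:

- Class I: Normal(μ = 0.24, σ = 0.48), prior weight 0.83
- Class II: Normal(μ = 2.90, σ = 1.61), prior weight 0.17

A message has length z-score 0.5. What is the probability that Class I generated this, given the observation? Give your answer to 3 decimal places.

The responsibility of component k is P(Z=k) f_k(x) divided by Σ_j P(Z=j) f_j(x).
Evaluate each component's likelihood at the observed value:
  f_I = (1/(0.48·√(2π)))·exp(−(0.5−0.24)²/(2·0.48²)) = 0.831130·exp(-0.14670) = 0.717724
  f_II = (1/(1.61·√(2π)))·exp(−(0.5−2.90)²/(2·1.61²)) = 0.247790·exp(-1.11107) = 0.0815743
Multiply by the mixture weights:
  P(Z=I)·f_I = 0.83 × 0.717724 = 0.595711
  P(Z=II)·f_II = 0.17 × 0.0815743 = 0.0138676
Evidence: 0.595711 + 0.0138676 = 0.609578
Responsibility of Class I: 0.595711 / 0.609578 ≈ 0.977

0.977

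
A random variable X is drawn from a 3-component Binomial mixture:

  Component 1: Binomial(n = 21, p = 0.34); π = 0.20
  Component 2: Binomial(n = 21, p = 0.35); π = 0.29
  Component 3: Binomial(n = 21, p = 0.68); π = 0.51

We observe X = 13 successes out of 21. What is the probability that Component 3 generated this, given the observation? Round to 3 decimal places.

Apply Bayes' rule: the posterior for each component is proportional to its prior times its likelihood at x.
Evaluate each component's likelihood at the observed value:
  f_1 = C(21,13)·0.34^13·0.66^8 = 203490·8.11383e-07·0.0360041 = 0.00594457
  f_2 = C(21,13)·0.35^13·0.65^8 = 203490·1.18273e-06·0.0318645 = 0.00766893
  f_3 = C(21,13)·0.68^13·0.32^8 = 203490·0.00664685·0.000109951 = 0.148716
Prior × likelihood for each component:
  w_1·f_1 = 0.20 × 0.00594457 = 0.00118891
  w_2·f_2 = 0.29 × 0.00766893 = 0.00222399
  w_3·f_3 = 0.51 × 0.148716 = 0.0758453
Marginal: 0.00118891 + 0.00222399 + 0.0758453 = 0.0792582
Responsibility of Component 3: 0.0758453 / 0.0792582 ≈ 0.957

0.957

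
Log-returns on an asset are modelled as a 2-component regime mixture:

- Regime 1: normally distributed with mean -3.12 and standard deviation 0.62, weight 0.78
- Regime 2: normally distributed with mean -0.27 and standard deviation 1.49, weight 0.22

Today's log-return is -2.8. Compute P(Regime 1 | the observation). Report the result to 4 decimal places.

0.9693

Posterior ∝ prior × likelihood, so P(k | x) ∝ w_k f_k(x); normalise over all components.
Evaluate each component's likelihood at the observed value:
  f_1 = (1/(0.62·√(2π)))·exp(−(-2.8−-3.12)²/(2·0.62²)) = 0.643455·exp(-0.13319) = 0.563213
  f_2 = (1/(1.49·√(2π)))·exp(−(-2.8−-0.27)²/(2·1.49²)) = 0.267746·exp(-1.44158) = 0.0633365
Prior × likelihood for each component:
  w_1·f_1 = 0.78 × 0.563213 = 0.439306
  w_2·f_2 = 0.22 × 0.0633365 = 0.013934
Marginal: 0.439306 + 0.013934 = 0.45324
P(Regime 1 | the observation) ≈ 0.9693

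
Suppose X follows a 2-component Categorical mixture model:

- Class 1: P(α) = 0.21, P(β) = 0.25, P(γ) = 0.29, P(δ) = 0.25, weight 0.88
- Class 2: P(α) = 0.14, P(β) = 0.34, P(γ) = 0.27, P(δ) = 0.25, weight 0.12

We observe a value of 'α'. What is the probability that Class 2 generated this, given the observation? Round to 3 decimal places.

The responsibility of component k is P(Z=k) f_k(x) divided by Σ_j P(Z=j) f_j(x).
Component likelihoods at x = 'α':
  f_1 = P(α | comp) = 0.21
  f_2 = P(α | comp) = 0.14
Unnormalised posteriors:
  P(Z=1)·f_1 = 0.88 × 0.21 = 0.1848
  P(Z=2)·f_2 = 0.12 × 0.14 = 0.0168
Marginal: 0.1848 + 0.0168 = 0.2016
So the posterior for Class 2 is 0.0168 / 0.2016 ≈ 0.083.

0.083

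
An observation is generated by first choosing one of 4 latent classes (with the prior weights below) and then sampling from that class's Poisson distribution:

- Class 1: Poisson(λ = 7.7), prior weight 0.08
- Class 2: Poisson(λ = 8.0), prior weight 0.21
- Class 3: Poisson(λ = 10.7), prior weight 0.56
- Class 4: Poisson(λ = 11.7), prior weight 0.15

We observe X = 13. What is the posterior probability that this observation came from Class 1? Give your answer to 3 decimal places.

0.027

Apply Bayes' rule: the posterior for each component is proportional to its prior times its likelihood at x.
Poisson probabilities:
  p_1 = e^(−7.7)·7.7^13/13! = 0.0243238
  p_2 = e^(−8.0)·8.0^13/13! = 0.0296165
  p_3 = e^(−10.7)·10.7^13/13! = 0.0872485
  p_4 = e^(−11.7)·11.7^13/13! = 0.102539
Multiply by the mixture weights:
  π_1·p_1 = 0.08 × 0.0243238 = 0.0019459
  π_2·p_2 = 0.21 × 0.0296165 = 0.00621946
  π_3·p_3 = 0.56 × 0.0872485 = 0.0488591
  π_4·p_4 = 0.15 × 0.102539 = 0.0153809
Denominator: 0.0019459 + 0.00621946 + 0.0488591 + 0.0153809 = 0.0724054
Responsibility of Class 1: 0.0019459 / 0.0724054 ≈ 0.027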